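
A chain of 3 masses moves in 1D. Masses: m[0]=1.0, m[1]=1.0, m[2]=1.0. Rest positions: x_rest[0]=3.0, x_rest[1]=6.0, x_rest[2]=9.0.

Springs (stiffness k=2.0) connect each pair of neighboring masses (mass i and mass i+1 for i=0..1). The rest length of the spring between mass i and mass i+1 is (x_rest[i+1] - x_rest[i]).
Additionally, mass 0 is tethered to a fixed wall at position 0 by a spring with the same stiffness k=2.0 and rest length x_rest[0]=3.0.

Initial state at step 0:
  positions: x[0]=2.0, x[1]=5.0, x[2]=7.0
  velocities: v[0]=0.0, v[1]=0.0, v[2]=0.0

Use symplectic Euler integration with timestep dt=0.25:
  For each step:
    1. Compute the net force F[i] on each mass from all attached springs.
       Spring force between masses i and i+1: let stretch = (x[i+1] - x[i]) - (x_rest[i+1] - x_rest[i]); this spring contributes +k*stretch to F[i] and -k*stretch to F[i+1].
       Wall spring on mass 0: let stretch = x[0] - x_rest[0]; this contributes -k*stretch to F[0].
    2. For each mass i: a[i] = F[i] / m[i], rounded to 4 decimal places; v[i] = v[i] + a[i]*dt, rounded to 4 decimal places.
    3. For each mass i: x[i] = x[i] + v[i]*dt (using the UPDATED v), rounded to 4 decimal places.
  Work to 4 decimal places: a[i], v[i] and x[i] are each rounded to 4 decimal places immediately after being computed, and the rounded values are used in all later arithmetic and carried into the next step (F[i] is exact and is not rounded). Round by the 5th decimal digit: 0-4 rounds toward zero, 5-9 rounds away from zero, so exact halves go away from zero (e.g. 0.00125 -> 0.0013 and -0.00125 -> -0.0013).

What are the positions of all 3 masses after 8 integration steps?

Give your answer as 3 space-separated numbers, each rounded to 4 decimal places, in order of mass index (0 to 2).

Step 0: x=[2.0000 5.0000 7.0000] v=[0.0000 0.0000 0.0000]
Step 1: x=[2.1250 4.8750 7.1250] v=[0.5000 -0.5000 0.5000]
Step 2: x=[2.3281 4.6875 7.3438] v=[0.8125 -0.7500 0.8750]
Step 3: x=[2.5352 4.5371 7.6055] v=[0.8282 -0.6016 1.0469]
Step 4: x=[2.6756 4.5200 7.8587] v=[0.5616 -0.0684 1.0127]
Step 5: x=[2.7121 4.6897 8.0696] v=[0.1460 0.6788 0.8434]
Step 6: x=[2.6568 5.0347 8.2330] v=[-0.2213 1.3800 0.6535]
Step 7: x=[2.5666 5.4823 8.3716] v=[-0.3608 1.7902 0.5544]
Step 8: x=[2.5200 5.9266 8.5241] v=[-0.1863 1.7770 0.6098]

Answer: 2.5200 5.9266 8.5241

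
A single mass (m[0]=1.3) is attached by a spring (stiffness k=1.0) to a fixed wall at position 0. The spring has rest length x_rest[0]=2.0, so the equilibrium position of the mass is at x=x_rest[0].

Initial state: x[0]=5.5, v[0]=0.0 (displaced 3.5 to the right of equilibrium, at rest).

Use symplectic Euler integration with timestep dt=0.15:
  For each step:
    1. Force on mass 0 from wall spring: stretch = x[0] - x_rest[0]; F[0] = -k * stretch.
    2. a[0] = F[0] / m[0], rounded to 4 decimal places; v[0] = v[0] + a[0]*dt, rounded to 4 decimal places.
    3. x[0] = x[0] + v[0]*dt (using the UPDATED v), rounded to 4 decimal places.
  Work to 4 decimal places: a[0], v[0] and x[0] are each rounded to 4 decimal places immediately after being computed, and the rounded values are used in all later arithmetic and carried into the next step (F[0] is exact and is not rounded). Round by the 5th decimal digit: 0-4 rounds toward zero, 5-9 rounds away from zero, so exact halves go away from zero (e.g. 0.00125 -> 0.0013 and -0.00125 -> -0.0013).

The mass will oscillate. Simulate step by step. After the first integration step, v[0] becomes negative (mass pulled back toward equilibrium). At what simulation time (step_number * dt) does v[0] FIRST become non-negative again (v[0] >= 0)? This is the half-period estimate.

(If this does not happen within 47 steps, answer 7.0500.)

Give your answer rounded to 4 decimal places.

Step 0: x=[5.5000] v=[0.0000]
Step 1: x=[5.4394] v=[-0.4038]
Step 2: x=[5.3193] v=[-0.8007]
Step 3: x=[5.1417] v=[-1.1837]
Step 4: x=[4.9098] v=[-1.5462]
Step 5: x=[4.6275] v=[-1.8819]
Step 6: x=[4.2997] v=[-2.1851]
Step 7: x=[3.9321] v=[-2.4505]
Step 8: x=[3.5311] v=[-2.6734]
Step 9: x=[3.1036] v=[-2.8501]
Step 10: x=[2.6570] v=[-2.9774]
Step 11: x=[2.1990] v=[-3.0532]
Step 12: x=[1.7376] v=[-3.0762]
Step 13: x=[1.2807] v=[-3.0459]
Step 14: x=[0.8363] v=[-2.9629]
Step 15: x=[0.4120] v=[-2.8286]
Step 16: x=[0.0152] v=[-2.6454]
Step 17: x=[-0.3473] v=[-2.4164]
Step 18: x=[-0.6691] v=[-2.1456]
Step 19: x=[-0.9447] v=[-1.8376]
Step 20: x=[-1.1694] v=[-1.4978]
Step 21: x=[-1.3392] v=[-1.1321]
Step 22: x=[-1.4512] v=[-0.7468]
Step 23: x=[-1.5035] v=[-0.3486]
Step 24: x=[-1.4951] v=[0.0557]
First v>=0 after going negative at step 24, time=3.6000

Answer: 3.6000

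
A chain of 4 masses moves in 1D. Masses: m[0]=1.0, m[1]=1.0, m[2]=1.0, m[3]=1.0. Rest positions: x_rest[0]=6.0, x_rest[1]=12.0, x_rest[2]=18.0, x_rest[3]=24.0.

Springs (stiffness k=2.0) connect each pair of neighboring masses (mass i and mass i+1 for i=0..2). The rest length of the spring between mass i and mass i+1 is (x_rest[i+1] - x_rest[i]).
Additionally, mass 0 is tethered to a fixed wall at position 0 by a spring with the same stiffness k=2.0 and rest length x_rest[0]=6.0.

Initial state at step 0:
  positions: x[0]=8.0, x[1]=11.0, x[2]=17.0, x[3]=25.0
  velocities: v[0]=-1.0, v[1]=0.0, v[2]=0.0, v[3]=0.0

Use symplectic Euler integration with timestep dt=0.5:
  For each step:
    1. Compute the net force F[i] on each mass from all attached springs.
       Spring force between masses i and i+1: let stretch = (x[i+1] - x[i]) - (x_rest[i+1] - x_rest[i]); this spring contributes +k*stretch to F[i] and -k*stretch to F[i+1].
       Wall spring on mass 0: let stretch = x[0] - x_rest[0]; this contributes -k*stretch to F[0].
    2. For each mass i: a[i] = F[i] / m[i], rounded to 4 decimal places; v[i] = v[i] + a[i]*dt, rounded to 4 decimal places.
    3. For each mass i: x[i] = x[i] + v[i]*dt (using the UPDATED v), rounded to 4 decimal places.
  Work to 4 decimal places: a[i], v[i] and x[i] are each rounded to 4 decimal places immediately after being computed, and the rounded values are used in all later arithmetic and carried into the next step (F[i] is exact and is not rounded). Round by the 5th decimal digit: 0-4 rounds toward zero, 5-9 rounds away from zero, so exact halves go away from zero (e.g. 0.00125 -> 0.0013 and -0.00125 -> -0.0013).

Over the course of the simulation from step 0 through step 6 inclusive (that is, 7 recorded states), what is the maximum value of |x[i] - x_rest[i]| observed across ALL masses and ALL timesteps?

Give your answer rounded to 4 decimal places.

Step 0: x=[8.0000 11.0000 17.0000 25.0000] v=[-1.0000 0.0000 0.0000 0.0000]
Step 1: x=[5.0000 12.5000 18.0000 24.0000] v=[-6.0000 3.0000 2.0000 -2.0000]
Step 2: x=[3.2500 13.0000 19.2500 23.0000] v=[-3.5000 1.0000 2.5000 -2.0000]
Step 3: x=[4.7500 11.7500 19.2500 23.1250] v=[3.0000 -2.5000 0.0000 0.2500]
Step 4: x=[7.3750 10.7500 17.4375 24.3125] v=[5.2500 -2.0000 -3.6250 2.3750]
Step 5: x=[8.0000 11.4063 15.7188 25.0625] v=[1.2500 1.3125 -3.4375 1.5000]
Step 6: x=[6.3282 12.5157 16.5157 24.1407] v=[-3.3437 2.2187 1.5937 -1.8437]
Max displacement = 2.7500

Answer: 2.7500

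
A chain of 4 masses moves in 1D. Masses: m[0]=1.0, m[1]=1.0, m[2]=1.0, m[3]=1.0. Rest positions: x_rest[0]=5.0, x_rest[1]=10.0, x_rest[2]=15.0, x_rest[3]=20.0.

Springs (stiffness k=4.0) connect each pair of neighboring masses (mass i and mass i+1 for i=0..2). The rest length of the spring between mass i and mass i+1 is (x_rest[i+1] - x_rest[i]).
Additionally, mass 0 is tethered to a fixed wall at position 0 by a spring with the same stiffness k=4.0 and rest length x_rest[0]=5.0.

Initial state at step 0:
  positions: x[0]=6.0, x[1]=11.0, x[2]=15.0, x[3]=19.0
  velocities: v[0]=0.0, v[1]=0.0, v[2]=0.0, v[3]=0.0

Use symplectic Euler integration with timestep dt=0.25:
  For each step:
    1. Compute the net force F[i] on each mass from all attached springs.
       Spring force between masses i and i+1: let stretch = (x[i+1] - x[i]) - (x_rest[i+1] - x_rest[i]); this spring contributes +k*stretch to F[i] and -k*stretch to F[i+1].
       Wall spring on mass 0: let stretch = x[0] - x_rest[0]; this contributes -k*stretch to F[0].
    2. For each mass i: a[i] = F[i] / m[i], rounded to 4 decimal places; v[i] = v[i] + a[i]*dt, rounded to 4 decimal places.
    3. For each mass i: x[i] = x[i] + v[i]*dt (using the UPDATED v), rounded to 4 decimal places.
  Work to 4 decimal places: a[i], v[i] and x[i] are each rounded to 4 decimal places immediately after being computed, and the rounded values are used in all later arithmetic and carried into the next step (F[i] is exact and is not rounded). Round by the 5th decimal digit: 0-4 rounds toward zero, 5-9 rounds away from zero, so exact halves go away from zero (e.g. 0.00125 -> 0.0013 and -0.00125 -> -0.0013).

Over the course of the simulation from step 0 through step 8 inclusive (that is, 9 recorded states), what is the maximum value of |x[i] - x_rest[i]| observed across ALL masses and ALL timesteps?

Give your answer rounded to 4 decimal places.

Step 0: x=[6.0000 11.0000 15.0000 19.0000] v=[0.0000 0.0000 0.0000 0.0000]
Step 1: x=[5.7500 10.7500 15.0000 19.2500] v=[-1.0000 -1.0000 0.0000 1.0000]
Step 2: x=[5.3125 10.3125 15.0000 19.6875] v=[-1.7500 -1.7500 0.0000 1.7500]
Step 3: x=[4.7969 9.7969 15.0000 20.2031] v=[-2.0625 -2.0625 0.0000 2.0625]
Step 4: x=[4.3321 9.3321 15.0000 20.6680] v=[-1.8594 -1.8594 0.0000 1.8594]
Step 5: x=[4.0342 9.0342 15.0000 20.9659] v=[-1.1915 -1.1915 0.0001 1.1914]
Step 6: x=[3.9778 8.9778 15.0001 21.0223] v=[-0.2257 -0.2257 0.0002 0.2255]
Step 7: x=[4.1769 9.1770 15.0001 20.8231] v=[0.7965 0.7966 0.0001 -0.7967]
Step 8: x=[4.5818 9.5819 15.0001 20.4182] v=[1.6197 1.6196 0.0000 -1.6197]
Max displacement = 1.0223

Answer: 1.0223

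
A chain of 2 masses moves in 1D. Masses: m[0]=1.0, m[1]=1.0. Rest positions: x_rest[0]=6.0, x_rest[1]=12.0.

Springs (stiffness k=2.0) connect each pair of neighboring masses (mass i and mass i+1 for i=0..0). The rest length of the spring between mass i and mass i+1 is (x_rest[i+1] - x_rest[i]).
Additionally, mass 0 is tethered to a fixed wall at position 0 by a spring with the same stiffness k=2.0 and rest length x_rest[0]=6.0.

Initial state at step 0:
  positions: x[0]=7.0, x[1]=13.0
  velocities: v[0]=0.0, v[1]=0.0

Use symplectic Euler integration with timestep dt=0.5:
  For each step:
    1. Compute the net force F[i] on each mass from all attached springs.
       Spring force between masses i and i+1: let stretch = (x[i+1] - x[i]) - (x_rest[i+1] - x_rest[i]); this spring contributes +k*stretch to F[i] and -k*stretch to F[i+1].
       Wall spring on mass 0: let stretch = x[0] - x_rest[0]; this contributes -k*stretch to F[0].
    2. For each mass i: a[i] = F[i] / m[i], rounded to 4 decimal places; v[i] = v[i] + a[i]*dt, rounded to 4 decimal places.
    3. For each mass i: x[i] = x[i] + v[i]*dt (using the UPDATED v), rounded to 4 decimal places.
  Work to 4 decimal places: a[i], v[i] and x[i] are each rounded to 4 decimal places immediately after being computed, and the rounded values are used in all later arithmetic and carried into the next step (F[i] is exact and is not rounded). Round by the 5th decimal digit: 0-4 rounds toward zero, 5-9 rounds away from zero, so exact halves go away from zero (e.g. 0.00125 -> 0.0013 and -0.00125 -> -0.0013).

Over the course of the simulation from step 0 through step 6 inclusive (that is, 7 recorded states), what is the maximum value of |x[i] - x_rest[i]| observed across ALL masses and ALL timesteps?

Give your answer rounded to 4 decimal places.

Step 0: x=[7.0000 13.0000] v=[0.0000 0.0000]
Step 1: x=[6.5000 13.0000] v=[-1.0000 0.0000]
Step 2: x=[6.0000 12.7500] v=[-1.0000 -0.5000]
Step 3: x=[5.8750 12.1250] v=[-0.2500 -1.2500]
Step 4: x=[5.9375 11.3750] v=[0.1250 -1.5000]
Step 5: x=[5.7500 10.9063] v=[-0.3750 -0.9375]
Step 6: x=[5.2657 10.8594] v=[-0.9687 -0.0938]
Max displacement = 1.1406

Answer: 1.1406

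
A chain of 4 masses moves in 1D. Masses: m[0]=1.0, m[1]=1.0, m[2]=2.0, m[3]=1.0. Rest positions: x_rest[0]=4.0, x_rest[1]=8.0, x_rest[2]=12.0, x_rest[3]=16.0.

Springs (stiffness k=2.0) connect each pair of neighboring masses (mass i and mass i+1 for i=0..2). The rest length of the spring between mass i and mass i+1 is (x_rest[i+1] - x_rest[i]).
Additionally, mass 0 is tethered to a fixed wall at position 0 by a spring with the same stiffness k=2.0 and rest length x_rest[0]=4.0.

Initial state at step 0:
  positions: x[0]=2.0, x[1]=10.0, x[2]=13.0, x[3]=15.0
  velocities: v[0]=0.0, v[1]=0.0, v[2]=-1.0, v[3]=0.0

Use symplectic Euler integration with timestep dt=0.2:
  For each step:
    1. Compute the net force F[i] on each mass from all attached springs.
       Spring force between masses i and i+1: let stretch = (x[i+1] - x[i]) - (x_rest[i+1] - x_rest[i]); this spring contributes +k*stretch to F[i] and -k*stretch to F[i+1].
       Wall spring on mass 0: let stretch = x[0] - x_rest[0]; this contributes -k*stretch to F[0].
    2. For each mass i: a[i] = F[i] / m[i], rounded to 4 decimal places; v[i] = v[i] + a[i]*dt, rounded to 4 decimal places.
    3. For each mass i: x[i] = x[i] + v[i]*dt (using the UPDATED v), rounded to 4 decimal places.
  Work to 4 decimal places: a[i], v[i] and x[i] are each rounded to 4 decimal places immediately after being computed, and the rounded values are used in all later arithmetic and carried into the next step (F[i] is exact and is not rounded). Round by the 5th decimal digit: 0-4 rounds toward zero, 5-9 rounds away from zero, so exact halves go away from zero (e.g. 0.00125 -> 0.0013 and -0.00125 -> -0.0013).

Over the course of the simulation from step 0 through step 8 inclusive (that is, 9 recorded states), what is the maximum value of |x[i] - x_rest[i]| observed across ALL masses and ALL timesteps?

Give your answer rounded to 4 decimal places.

Answer: 2.2812

Derivation:
Step 0: x=[2.0000 10.0000 13.0000 15.0000] v=[0.0000 0.0000 -1.0000 0.0000]
Step 1: x=[2.4800 9.6000 12.7600 15.1600] v=[2.4000 -2.0000 -1.2000 0.8000]
Step 2: x=[3.3312 8.8832 12.4896 15.4480] v=[4.2560 -3.5840 -1.3520 1.4400]
Step 3: x=[4.3601 8.0108 12.1933 15.8193] v=[5.1443 -4.3622 -1.4816 1.8566]
Step 4: x=[5.3322 7.1809 11.8747 16.2205] v=[4.8605 -4.1495 -1.5929 2.0062]
Step 5: x=[6.0256 6.5786 11.5422 16.5941] v=[3.4671 -3.0115 -1.6625 1.8679]
Step 6: x=[6.2812 6.3291 11.2132 16.8835] v=[1.2781 -1.2473 -1.6448 1.4471]
Step 7: x=[6.0382 6.4665 10.9157 17.0393] v=[-1.2152 0.6872 -1.4876 0.7790]
Step 8: x=[5.3464 6.9256 10.6852 17.0252] v=[-3.4592 2.2956 -1.1527 -0.0704]
Max displacement = 2.2812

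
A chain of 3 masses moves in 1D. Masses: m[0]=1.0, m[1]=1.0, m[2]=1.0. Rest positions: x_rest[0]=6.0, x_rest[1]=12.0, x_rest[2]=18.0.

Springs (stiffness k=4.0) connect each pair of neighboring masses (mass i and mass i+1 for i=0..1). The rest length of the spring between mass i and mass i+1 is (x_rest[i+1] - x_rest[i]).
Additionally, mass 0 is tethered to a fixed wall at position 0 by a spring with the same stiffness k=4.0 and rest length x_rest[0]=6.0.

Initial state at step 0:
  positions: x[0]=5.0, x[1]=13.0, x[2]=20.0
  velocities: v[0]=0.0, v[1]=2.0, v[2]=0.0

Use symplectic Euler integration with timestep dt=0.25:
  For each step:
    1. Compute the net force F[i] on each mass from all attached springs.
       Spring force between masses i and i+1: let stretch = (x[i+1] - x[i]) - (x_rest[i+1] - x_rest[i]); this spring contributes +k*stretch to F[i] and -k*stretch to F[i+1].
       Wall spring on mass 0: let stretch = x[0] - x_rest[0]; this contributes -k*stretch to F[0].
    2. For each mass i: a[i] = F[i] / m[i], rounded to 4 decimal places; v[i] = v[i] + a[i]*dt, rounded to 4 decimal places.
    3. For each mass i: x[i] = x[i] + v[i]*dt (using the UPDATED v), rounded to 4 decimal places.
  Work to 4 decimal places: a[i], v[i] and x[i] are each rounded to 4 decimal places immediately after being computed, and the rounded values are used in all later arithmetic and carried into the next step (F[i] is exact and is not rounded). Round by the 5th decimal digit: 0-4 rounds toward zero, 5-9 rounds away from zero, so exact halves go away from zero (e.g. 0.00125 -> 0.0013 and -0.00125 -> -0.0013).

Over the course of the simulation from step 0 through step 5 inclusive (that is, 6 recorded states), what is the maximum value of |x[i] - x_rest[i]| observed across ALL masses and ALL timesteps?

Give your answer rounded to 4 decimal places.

Answer: 2.3164

Derivation:
Step 0: x=[5.0000 13.0000 20.0000] v=[0.0000 2.0000 0.0000]
Step 1: x=[5.7500 13.2500 19.7500] v=[3.0000 1.0000 -1.0000]
Step 2: x=[6.9375 13.2500 19.3750] v=[4.7500 0.0000 -1.5000]
Step 3: x=[7.9688 13.2031 18.9688] v=[4.1250 -0.1875 -1.6250]
Step 4: x=[8.3164 13.2891 18.6211] v=[1.3905 0.3439 -1.3907]
Step 5: x=[7.8281 13.4649 18.4404] v=[-1.9532 0.7032 -0.7227]
Max displacement = 2.3164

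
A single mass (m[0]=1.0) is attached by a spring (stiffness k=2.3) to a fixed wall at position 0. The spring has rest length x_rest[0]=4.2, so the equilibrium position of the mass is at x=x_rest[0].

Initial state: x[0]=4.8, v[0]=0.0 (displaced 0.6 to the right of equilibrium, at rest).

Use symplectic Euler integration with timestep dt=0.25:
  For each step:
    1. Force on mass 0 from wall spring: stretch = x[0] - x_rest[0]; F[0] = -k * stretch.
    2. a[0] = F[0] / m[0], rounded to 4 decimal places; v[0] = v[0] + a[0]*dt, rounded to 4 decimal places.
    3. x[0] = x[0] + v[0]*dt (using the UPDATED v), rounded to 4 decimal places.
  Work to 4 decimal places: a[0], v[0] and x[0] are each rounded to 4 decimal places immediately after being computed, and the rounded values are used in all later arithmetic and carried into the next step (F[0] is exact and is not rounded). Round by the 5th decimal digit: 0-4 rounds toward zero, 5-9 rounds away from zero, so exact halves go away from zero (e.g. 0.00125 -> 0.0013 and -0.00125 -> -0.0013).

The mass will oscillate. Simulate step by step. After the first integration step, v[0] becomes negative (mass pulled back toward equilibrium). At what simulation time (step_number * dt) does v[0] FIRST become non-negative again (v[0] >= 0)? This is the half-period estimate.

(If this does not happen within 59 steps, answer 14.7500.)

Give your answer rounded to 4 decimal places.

Step 0: x=[4.8000] v=[0.0000]
Step 1: x=[4.7138] v=[-0.3450]
Step 2: x=[4.5537] v=[-0.6404]
Step 3: x=[4.3428] v=[-0.8438]
Step 4: x=[4.1113] v=[-0.9259]
Step 5: x=[3.8926] v=[-0.8749]
Step 6: x=[3.7181] v=[-0.6982]
Step 7: x=[3.6128] v=[-0.4211]
Step 8: x=[3.5919] v=[-0.0835]
Step 9: x=[3.6585] v=[0.2662]
First v>=0 after going negative at step 9, time=2.2500

Answer: 2.2500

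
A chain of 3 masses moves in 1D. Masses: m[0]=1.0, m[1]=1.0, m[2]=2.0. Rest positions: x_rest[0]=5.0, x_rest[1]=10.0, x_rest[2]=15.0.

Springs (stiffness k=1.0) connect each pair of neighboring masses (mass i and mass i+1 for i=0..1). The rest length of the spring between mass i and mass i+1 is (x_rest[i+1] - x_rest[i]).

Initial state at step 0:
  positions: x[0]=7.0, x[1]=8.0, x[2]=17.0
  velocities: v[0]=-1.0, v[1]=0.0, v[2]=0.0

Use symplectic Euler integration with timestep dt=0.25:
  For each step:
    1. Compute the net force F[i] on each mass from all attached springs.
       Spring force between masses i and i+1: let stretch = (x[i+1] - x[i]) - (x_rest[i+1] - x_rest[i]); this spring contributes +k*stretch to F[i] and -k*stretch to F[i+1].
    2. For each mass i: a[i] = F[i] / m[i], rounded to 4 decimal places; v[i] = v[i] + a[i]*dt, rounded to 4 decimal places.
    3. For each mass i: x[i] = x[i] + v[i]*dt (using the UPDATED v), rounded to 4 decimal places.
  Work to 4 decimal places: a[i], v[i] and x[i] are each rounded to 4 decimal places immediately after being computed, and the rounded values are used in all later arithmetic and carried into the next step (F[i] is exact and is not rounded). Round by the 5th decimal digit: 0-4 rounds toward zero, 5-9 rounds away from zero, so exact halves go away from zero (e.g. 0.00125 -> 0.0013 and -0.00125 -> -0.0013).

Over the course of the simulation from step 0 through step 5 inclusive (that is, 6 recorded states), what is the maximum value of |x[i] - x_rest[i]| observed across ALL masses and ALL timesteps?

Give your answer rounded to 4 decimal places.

Answer: 2.6314

Derivation:
Step 0: x=[7.0000 8.0000 17.0000] v=[-1.0000 0.0000 0.0000]
Step 1: x=[6.5000 8.5000 16.8750] v=[-2.0000 2.0000 -0.5000]
Step 2: x=[5.8125 9.3985 16.6445] v=[-2.7500 3.5938 -0.9219]
Step 3: x=[5.0366 10.5257 16.3438] v=[-3.1035 4.5088 -1.2027]
Step 4: x=[4.2913 11.6735 16.0176] v=[-2.9812 4.5911 -1.3050]
Step 5: x=[3.6949 12.6314 15.7119] v=[-2.3857 3.8316 -1.2230]
Max displacement = 2.6314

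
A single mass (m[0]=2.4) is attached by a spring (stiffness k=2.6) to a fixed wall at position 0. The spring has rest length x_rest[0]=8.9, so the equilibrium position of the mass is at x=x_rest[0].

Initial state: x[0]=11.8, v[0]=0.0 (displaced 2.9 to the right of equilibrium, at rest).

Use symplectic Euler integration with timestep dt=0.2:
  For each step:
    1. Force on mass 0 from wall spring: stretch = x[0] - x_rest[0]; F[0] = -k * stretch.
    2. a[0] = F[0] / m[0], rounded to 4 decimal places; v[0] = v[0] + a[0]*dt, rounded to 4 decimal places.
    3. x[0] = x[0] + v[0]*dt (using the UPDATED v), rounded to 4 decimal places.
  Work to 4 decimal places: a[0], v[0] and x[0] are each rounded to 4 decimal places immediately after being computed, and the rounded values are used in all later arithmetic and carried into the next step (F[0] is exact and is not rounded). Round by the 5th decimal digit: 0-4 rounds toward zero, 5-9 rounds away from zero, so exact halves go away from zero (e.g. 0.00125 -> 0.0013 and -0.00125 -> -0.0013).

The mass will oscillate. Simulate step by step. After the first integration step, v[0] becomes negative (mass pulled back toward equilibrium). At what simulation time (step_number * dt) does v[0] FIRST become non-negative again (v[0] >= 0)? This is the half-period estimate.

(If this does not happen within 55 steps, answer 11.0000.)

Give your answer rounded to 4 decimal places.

Step 0: x=[11.8000] v=[0.0000]
Step 1: x=[11.6743] v=[-0.6283]
Step 2: x=[11.4284] v=[-1.2294]
Step 3: x=[11.0730] v=[-1.7772]
Step 4: x=[10.6234] v=[-2.2480]
Step 5: x=[10.0991] v=[-2.6214]
Step 6: x=[9.5229] v=[-2.8812]
Step 7: x=[8.9197] v=[-3.0162]
Step 8: x=[8.3156] v=[-3.0205]
Step 9: x=[7.7368] v=[-2.8939]
Step 10: x=[7.2084] v=[-2.6419]
Step 11: x=[6.7533] v=[-2.2754]
Step 12: x=[6.3912] v=[-1.8103]
Step 13: x=[6.1379] v=[-1.2667]
Step 14: x=[6.0043] v=[-0.6682]
Step 15: x=[5.9961] v=[-0.0408]
Step 16: x=[6.1138] v=[0.5884]
First v>=0 after going negative at step 16, time=3.2000

Answer: 3.2000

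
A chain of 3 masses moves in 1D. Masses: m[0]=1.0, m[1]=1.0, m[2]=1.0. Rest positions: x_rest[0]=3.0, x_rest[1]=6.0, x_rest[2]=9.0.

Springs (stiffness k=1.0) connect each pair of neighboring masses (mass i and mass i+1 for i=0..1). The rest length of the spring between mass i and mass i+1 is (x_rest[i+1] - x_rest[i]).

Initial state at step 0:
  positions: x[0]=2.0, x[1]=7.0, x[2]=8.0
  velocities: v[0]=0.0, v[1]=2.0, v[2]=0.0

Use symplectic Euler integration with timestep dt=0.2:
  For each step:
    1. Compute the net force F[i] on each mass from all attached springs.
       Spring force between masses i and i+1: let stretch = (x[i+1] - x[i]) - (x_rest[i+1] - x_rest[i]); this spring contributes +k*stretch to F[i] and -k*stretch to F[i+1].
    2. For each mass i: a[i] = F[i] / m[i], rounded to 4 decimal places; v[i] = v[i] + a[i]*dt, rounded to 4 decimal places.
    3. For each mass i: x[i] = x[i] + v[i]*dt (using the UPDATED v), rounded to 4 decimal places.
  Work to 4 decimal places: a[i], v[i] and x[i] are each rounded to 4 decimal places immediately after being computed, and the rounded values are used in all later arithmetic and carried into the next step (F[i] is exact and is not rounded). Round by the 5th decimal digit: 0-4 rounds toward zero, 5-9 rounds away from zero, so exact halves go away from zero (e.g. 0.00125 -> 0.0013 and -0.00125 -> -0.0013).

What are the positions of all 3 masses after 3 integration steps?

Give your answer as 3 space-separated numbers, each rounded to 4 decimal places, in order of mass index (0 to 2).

Answer: 2.4952 7.2095 8.4952

Derivation:
Step 0: x=[2.0000 7.0000 8.0000] v=[0.0000 2.0000 0.0000]
Step 1: x=[2.0800 7.2400 8.0800] v=[0.4000 1.2000 0.4000]
Step 2: x=[2.2464 7.3072 8.2464] v=[0.8320 0.3360 0.8320]
Step 3: x=[2.4952 7.2095 8.4952] v=[1.2442 -0.4883 1.2442]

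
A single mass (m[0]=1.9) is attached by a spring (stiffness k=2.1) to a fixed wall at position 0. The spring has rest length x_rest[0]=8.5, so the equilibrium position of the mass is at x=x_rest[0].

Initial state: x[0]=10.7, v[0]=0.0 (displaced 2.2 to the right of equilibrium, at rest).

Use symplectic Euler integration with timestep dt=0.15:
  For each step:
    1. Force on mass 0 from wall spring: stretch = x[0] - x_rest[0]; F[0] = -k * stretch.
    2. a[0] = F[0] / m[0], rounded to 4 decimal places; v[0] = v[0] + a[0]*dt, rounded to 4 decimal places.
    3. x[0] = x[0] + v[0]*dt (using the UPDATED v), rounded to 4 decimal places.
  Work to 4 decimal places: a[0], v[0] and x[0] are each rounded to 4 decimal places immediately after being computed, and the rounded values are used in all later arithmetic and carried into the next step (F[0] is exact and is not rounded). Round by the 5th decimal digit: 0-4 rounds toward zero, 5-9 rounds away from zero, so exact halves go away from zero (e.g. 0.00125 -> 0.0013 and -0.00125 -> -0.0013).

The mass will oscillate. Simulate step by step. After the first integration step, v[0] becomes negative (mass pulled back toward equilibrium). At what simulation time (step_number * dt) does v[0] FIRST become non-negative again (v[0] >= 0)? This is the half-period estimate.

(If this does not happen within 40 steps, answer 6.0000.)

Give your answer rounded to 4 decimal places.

Answer: 3.0000

Derivation:
Step 0: x=[10.7000] v=[0.0000]
Step 1: x=[10.6453] v=[-0.3647]
Step 2: x=[10.5372] v=[-0.7204]
Step 3: x=[10.3785] v=[-1.0581]
Step 4: x=[10.1731] v=[-1.3695]
Step 5: x=[9.9261] v=[-1.6469]
Step 6: x=[9.6436] v=[-1.8833]
Step 7: x=[9.3327] v=[-2.0729]
Step 8: x=[9.0011] v=[-2.2110]
Step 9: x=[8.6570] v=[-2.2941]
Step 10: x=[8.3090] v=[-2.3201]
Step 11: x=[7.9657] v=[-2.2884]
Step 12: x=[7.6357] v=[-2.1998]
Step 13: x=[7.3272] v=[-2.0565]
Step 14: x=[7.0479] v=[-1.8621]
Step 15: x=[6.8047] v=[-1.6214]
Step 16: x=[6.6037] v=[-1.3403]
Step 17: x=[6.4498] v=[-1.0259]
Step 18: x=[6.3469] v=[-0.6860]
Step 19: x=[6.2976] v=[-0.3290]
Step 20: x=[6.3030] v=[0.0361]
First v>=0 after going negative at step 20, time=3.0000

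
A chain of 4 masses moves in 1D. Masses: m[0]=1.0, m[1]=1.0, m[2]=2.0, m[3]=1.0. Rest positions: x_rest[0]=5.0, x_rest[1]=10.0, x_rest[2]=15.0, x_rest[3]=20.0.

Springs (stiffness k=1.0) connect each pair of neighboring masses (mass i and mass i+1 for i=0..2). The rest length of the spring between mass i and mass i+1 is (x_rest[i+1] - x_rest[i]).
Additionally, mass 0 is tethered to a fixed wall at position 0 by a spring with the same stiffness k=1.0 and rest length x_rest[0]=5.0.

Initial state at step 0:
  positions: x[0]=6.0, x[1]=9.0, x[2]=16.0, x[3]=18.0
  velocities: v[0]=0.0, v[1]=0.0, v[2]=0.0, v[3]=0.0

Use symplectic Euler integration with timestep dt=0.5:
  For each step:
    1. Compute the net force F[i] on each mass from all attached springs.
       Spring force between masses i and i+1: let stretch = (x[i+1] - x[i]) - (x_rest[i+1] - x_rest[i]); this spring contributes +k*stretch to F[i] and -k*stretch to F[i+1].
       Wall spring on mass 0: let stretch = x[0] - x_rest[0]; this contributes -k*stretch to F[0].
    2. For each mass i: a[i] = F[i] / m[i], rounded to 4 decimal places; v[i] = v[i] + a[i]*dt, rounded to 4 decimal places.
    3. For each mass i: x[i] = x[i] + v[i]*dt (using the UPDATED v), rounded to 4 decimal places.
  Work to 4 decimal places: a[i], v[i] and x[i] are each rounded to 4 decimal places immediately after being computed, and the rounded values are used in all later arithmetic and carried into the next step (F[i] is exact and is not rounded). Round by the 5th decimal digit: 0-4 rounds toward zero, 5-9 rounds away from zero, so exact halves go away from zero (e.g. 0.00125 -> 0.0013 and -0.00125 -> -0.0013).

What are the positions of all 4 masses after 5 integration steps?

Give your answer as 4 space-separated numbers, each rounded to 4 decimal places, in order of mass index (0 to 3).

Answer: 5.4893 8.9480 14.3509 21.3690

Derivation:
Step 0: x=[6.0000 9.0000 16.0000 18.0000] v=[0.0000 0.0000 0.0000 0.0000]
Step 1: x=[5.2500 10.0000 15.3750 18.7500] v=[-1.5000 2.0000 -1.2500 1.5000]
Step 2: x=[4.3750 11.1563 14.5000 19.9063] v=[-1.7500 2.3125 -1.7500 2.3125]
Step 3: x=[4.1016 11.4532 13.8828 20.9610] v=[-0.5469 0.5937 -1.2344 2.1094]
Step 4: x=[4.6407 10.5196 13.8467 21.4962] v=[1.0781 -1.8673 -0.0723 1.0703]
Step 5: x=[5.4893 8.9480 14.3509 21.3690] v=[1.6972 -3.1432 1.0083 -0.2545]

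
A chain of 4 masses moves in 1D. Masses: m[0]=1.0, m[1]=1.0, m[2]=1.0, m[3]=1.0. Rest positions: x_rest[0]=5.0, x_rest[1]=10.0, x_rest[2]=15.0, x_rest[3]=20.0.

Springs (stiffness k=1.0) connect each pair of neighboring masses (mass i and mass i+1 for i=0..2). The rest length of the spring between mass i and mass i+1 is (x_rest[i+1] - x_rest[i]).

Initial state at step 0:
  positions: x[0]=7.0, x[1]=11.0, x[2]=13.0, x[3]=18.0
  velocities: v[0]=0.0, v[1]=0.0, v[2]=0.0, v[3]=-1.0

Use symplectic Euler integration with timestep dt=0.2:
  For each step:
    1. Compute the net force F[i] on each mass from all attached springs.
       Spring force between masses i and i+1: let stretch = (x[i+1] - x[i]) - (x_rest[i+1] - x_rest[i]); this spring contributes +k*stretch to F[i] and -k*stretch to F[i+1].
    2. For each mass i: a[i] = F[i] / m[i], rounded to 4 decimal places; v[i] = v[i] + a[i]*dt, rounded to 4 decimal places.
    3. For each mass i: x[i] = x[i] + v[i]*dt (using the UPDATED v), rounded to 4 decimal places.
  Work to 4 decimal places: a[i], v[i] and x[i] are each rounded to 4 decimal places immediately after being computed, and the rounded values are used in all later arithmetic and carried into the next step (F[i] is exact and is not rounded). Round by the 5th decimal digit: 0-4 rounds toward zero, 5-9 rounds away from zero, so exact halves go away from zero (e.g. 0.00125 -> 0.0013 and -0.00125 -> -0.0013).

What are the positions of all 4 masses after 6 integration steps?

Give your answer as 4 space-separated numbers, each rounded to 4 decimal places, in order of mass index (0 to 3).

Step 0: x=[7.0000 11.0000 13.0000 18.0000] v=[0.0000 0.0000 0.0000 -1.0000]
Step 1: x=[6.9600 10.9200 13.1200 17.8000] v=[-0.2000 -0.4000 0.6000 -1.0000]
Step 2: x=[6.8784 10.7696 13.3392 17.6128] v=[-0.4080 -0.7520 1.0960 -0.9360]
Step 3: x=[6.7524 10.5663 13.6266 17.4547] v=[-0.6298 -1.0163 1.4368 -0.7907]
Step 4: x=[6.5790 10.3329 13.9447 17.3434] v=[-0.8670 -1.1670 1.5904 -0.5563]
Step 5: x=[6.3558 10.0938 14.2543 17.2962] v=[-1.1162 -1.1954 1.5478 -0.2360]
Step 6: x=[6.0821 9.8716 14.5191 17.3273] v=[-1.3686 -1.1109 1.3241 0.1556]

Answer: 6.0821 9.8716 14.5191 17.3273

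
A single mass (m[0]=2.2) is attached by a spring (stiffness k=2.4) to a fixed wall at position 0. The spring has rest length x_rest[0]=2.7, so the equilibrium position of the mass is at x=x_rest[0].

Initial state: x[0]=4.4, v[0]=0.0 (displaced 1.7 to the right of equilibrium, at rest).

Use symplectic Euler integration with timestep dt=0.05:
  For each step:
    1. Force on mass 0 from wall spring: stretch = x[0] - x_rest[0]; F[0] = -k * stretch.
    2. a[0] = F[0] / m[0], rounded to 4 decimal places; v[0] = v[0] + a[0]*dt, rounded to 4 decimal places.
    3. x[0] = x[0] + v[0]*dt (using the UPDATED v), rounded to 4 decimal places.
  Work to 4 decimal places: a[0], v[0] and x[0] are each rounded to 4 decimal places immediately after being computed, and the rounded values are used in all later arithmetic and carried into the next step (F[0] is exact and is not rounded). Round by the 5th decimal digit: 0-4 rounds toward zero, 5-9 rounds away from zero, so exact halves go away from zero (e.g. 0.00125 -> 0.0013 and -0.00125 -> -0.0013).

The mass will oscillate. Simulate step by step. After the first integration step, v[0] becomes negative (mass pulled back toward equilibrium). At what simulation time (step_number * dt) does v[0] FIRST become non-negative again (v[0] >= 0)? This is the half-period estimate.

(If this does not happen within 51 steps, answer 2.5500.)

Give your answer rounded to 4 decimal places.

Answer: 2.5500

Derivation:
Step 0: x=[4.4000] v=[0.0000]
Step 1: x=[4.3954] v=[-0.0927]
Step 2: x=[4.3861] v=[-0.1852]
Step 3: x=[4.3722] v=[-0.2772]
Step 4: x=[4.3538] v=[-0.3684]
Step 5: x=[4.3309] v=[-0.4586]
Step 6: x=[4.3035] v=[-0.5476]
Step 7: x=[4.2717] v=[-0.6351]
Step 8: x=[4.2357] v=[-0.7208]
Step 9: x=[4.1955] v=[-0.8046]
Step 10: x=[4.1512] v=[-0.8862]
Step 11: x=[4.1029] v=[-0.9654]
Step 12: x=[4.0508] v=[-1.0419]
Step 13: x=[3.9950] v=[-1.1156]
Step 14: x=[3.9357] v=[-1.1862]
Step 15: x=[3.8730] v=[-1.2536]
Step 16: x=[3.8071] v=[-1.3176]
Step 17: x=[3.7382] v=[-1.3780]
Step 18: x=[3.6665] v=[-1.4346]
Step 19: x=[3.5921] v=[-1.4873]
Step 20: x=[3.5153] v=[-1.5360]
Step 21: x=[3.4363] v=[-1.5805]
Step 22: x=[3.3553] v=[-1.6207]
Step 23: x=[3.2725] v=[-1.6564]
Step 24: x=[3.1881] v=[-1.6876]
Step 25: x=[3.1024] v=[-1.7142]
Step 26: x=[3.0156] v=[-1.7362]
Step 27: x=[2.9279] v=[-1.7534]
Step 28: x=[2.8396] v=[-1.7658]
Step 29: x=[2.7509] v=[-1.7734]
Step 30: x=[2.6621] v=[-1.7762]
Step 31: x=[2.5734] v=[-1.7741]
Step 32: x=[2.4850] v=[-1.7672]
Step 33: x=[2.3972] v=[-1.7555]
Step 34: x=[2.3103] v=[-1.7390]
Step 35: x=[2.2244] v=[-1.7177]
Step 36: x=[2.1398] v=[-1.6918]
Step 37: x=[2.0567] v=[-1.6612]
Step 38: x=[1.9754] v=[-1.6261]
Step 39: x=[1.8961] v=[-1.5866]
Step 40: x=[1.8190] v=[-1.5428]
Step 41: x=[1.7443] v=[-1.4947]
Step 42: x=[1.6722] v=[-1.4426]
Step 43: x=[1.6029] v=[-1.3865]
Step 44: x=[1.5366] v=[-1.3267]
Step 45: x=[1.4734] v=[-1.2632]
Step 46: x=[1.4136] v=[-1.1963]
Step 47: x=[1.3573] v=[-1.1261]
Step 48: x=[1.3047] v=[-1.0529]
Step 49: x=[1.2559] v=[-0.9768]
Step 50: x=[1.2110] v=[-0.8980]
Step 51: x=[1.1702] v=[-0.8168]
v[0] did not become non-negative within 51 steps; using fallback time=2.5500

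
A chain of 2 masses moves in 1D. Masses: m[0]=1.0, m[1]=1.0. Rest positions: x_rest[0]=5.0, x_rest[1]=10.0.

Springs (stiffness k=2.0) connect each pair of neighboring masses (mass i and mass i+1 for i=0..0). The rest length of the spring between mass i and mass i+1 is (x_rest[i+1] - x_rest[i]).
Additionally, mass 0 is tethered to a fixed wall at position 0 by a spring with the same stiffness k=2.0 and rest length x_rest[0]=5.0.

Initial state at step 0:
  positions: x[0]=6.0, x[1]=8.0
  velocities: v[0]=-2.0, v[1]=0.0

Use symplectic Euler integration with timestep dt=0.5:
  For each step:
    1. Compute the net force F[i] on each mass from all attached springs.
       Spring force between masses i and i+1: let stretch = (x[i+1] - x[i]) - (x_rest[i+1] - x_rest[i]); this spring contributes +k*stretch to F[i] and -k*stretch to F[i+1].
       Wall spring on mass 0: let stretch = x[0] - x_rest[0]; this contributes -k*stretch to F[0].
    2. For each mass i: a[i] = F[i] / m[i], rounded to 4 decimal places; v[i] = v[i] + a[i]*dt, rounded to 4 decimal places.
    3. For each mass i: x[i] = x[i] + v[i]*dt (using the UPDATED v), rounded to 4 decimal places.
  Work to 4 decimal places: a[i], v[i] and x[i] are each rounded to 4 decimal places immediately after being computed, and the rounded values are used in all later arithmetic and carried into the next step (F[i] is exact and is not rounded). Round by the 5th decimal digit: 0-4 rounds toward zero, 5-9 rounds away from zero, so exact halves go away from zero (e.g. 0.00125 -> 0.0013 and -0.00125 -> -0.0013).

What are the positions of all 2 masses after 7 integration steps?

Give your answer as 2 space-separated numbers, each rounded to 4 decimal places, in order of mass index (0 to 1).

Answer: 3.0938 12.4923

Derivation:
Step 0: x=[6.0000 8.0000] v=[-2.0000 0.0000]
Step 1: x=[3.0000 9.5000] v=[-6.0000 3.0000]
Step 2: x=[1.7500 10.2500] v=[-2.5000 1.5000]
Step 3: x=[3.8750 9.2500] v=[4.2500 -2.0000]
Step 4: x=[6.7500 8.0625] v=[5.7500 -2.3750]
Step 5: x=[6.9063 8.7188] v=[0.3125 1.3125]
Step 6: x=[4.5157 10.9688] v=[-4.7813 4.5000]
Step 7: x=[3.0938 12.4923] v=[-2.8439 3.0469]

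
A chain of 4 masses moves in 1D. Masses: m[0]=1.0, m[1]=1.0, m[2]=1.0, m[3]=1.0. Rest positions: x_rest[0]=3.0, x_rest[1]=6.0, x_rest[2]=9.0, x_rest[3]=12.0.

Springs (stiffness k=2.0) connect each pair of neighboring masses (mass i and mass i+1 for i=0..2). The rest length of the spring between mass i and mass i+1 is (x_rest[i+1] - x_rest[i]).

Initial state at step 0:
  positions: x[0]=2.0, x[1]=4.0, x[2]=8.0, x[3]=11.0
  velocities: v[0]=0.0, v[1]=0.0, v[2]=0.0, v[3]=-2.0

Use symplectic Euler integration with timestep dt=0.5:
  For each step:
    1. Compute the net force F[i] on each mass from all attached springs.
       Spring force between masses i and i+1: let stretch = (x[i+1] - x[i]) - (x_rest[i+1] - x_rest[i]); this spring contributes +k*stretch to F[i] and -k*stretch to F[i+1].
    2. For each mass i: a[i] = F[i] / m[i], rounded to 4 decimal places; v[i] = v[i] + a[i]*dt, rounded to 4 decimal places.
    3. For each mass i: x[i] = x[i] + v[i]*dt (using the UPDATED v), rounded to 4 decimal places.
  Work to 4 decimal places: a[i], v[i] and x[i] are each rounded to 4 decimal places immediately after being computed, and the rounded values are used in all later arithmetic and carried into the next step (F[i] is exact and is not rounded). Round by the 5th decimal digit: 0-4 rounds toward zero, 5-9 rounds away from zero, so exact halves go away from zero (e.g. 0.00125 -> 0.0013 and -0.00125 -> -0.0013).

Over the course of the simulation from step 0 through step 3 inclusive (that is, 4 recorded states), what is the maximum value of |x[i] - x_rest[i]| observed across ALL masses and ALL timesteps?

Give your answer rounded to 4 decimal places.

Answer: 3.1250

Derivation:
Step 0: x=[2.0000 4.0000 8.0000 11.0000] v=[0.0000 0.0000 0.0000 -2.0000]
Step 1: x=[1.5000 5.0000 7.5000 10.0000] v=[-1.0000 2.0000 -1.0000 -2.0000]
Step 2: x=[1.2500 5.5000 7.0000 9.2500] v=[-0.5000 1.0000 -1.0000 -1.5000]
Step 3: x=[1.6250 4.6250 6.8750 8.8750] v=[0.7500 -1.7500 -0.2500 -0.7500]
Max displacement = 3.1250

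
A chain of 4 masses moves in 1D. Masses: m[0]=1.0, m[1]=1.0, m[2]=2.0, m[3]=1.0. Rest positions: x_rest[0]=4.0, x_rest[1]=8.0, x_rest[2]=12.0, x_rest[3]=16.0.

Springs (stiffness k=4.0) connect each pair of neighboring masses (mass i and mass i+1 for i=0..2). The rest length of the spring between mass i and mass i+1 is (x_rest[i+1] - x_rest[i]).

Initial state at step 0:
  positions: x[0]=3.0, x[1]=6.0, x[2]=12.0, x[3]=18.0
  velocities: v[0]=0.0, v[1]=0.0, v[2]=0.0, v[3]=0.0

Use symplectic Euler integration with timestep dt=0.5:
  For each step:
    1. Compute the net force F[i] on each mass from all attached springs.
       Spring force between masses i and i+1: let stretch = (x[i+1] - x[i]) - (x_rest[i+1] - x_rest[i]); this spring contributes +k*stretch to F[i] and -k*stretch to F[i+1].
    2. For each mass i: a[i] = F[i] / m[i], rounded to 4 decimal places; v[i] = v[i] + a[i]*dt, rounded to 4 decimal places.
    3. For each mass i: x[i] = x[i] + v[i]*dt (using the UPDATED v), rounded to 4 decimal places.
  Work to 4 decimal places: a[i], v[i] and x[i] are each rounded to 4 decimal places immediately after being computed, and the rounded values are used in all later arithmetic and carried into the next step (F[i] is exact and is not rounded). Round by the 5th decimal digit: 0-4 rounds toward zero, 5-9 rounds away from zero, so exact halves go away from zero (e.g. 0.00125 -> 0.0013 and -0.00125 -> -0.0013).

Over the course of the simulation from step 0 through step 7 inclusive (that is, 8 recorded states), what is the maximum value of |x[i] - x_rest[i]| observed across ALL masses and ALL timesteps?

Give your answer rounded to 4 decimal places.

Answer: 2.7500

Derivation:
Step 0: x=[3.0000 6.0000 12.0000 18.0000] v=[0.0000 0.0000 0.0000 0.0000]
Step 1: x=[2.0000 9.0000 12.0000 16.0000] v=[-2.0000 6.0000 0.0000 -4.0000]
Step 2: x=[4.0000 8.0000 12.5000 14.0000] v=[4.0000 -2.0000 1.0000 -4.0000]
Step 3: x=[6.0000 7.5000 11.5000 14.5000] v=[4.0000 -1.0000 -2.0000 1.0000]
Step 4: x=[5.5000 9.5000 10.0000 16.0000] v=[-1.0000 4.0000 -3.0000 3.0000]
Step 5: x=[5.0000 8.0000 11.2500 15.5000] v=[-1.0000 -3.0000 2.5000 -1.0000]
Step 6: x=[3.5000 6.7500 13.0000 14.7500] v=[-3.0000 -2.5000 3.5000 -1.5000]
Step 7: x=[1.2500 8.5000 12.5000 16.2500] v=[-4.5000 3.5000 -1.0000 3.0000]
Max displacement = 2.7500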